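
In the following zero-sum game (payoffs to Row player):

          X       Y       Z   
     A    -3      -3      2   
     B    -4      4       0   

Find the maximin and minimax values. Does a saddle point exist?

Maximin = -3, Minimax = -3, Saddle: True

Work:
Row minimums: [-3, -4] → maximin = -3
Column maximums: [-3, 4, 2] → minimax = -3
Saddle point exists! Game value = -3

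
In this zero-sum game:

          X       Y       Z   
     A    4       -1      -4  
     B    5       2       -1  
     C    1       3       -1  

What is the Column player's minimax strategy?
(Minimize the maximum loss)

Column should play Z, value = -1

Work:
Column player minimizes Row's maximum payoff:
Column X: max payoff to Row = 5
Column Y: max payoff to Row = 3
Column Z: max payoff to Row = -1
Minimum is -1, achieved by column Z.
Minimax strategy: Z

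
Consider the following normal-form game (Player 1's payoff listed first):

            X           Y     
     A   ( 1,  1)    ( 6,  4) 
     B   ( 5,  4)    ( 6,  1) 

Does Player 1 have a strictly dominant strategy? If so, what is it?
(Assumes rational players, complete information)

No strictly dominant strategy exists for Player 1

Work:
A strategy strictly dominates another if it gives a strictly higher payoff against every opponent action. Compare each pair of P1's strategies column-by-column:
  A vs B: [1 vs 5, 6 vs 6] → A does not strictly dominate B (column X: 1 ≤ 5)
  B vs A: [5 vs 1, 6 vs 6] → B does not strictly dominate A (column Y: 6 ≤ 6)
No single strategy strictly dominates all others → no strictly dominant strategy.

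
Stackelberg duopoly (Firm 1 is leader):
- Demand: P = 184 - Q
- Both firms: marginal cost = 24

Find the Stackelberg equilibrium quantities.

q₁* (leader) = 80.0, q₂* (follower) = 40.0

Work:
Follower's reaction: q₂ = (a - c - q₁)/2
Leader substitutes: π₁ = q₁·(a - q₁ - (a-c-q₁)/2 - c)
FOC: q₁* = (184 - 24)/2 = 80.00
Then: q₂* = (184 - 24 - 80.0)/2 = 40.00
Leader has first-mover advantage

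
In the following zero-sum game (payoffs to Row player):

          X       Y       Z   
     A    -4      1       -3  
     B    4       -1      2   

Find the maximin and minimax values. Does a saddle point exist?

Maximin = -1, Minimax = 1, Saddle: False

Work:
Row minimums: [-4, -1] → maximin = -1
Column maximums: [4, 1, 2] → minimax = 1
No saddle point (maximin ≠ minimax). Mixed strategy needed.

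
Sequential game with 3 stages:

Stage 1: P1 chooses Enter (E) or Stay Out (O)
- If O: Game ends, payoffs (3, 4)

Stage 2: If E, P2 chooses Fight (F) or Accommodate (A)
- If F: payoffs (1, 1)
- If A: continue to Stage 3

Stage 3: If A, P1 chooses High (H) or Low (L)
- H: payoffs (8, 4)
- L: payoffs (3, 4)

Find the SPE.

SPE: (E, A, H); Outcome (8, 4)

Work:
Stage 3: P1 chooses H (8 vs 3)
Stage 2: P2: F->1, A->4 (anticipating H). Choose A
Stage 1: P1: O->3, E->8 (anticipating A, H). Choose E
SPE path: E -> A -> H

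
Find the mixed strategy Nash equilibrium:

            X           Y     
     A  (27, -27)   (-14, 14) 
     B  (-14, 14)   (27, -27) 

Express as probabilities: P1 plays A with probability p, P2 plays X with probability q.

p = 0.5, q = 0.5

Work:
Find probabilities that make opponent indifferent:
P2 chooses q to make P1 indifferent between A and B
P1 chooses p to make P2 indifferent between X and Y
Mixed NE: P1 plays (A: 0.5, B: 0.5), P2 plays (X: 0.5, Y: 0.5)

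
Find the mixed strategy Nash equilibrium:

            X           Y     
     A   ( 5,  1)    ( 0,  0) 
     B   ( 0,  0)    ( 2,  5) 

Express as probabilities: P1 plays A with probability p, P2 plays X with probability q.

p = 0.8333, q = 0.2857

Work:
Find probabilities that make opponent indifferent:
P2 chooses q to make P1 indifferent between A and B
P1 chooses p to make P2 indifferent between X and Y
Mixed NE: P1 plays (A: 0.8333, B: 0.1667), P2 plays (X: 0.2857, Y: 0.7143)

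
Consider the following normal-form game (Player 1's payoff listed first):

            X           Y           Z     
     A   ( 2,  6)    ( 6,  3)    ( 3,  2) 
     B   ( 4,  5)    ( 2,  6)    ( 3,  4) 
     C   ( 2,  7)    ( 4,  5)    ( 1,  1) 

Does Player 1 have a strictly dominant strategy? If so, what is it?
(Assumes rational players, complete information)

No strictly dominant strategy exists for Player 1

Work:
A strategy strictly dominates another if it gives a strictly higher payoff against every opponent action. Compare each pair of P1's strategies column-by-column:
  A vs B: [2 vs 4, 6 vs 2, 3 vs 3] → A does not strictly dominate B (column X: 2 ≤ 4)
  A vs C: [2 vs 2, 6 vs 4, 3 vs 1] → A does not strictly dominate C (column X: 2 ≤ 2)
  B vs A: [4 vs 2, 2 vs 6, 3 vs 3] → B does not strictly dominate A (column Y: 2 ≤ 6)
  B vs C: [4 vs 2, 2 vs 4, 3 vs 1] → B does not strictly dominate C (column Y: 2 ≤ 4)
  C vs A: [2 vs 2, 4 vs 6, 1 vs 3] → C does not strictly dominate A (column X: 2 ≤ 2)
  C vs B: [2 vs 4, 4 vs 2, 1 vs 3] → C does not strictly dominate B (column X: 2 ≤ 4)
No single strategy strictly dominates all others → no strictly dominant strategy.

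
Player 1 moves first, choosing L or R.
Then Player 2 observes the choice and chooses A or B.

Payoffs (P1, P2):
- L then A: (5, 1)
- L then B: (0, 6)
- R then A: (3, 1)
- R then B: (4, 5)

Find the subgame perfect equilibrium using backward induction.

P1 plays R, P2 plays B after L and B after R; Payoff (4, 5)

Work:
Backward induction:
After L: P2 chooses B → P1 gets 0
After R: P2 chooses B → P1 gets 4
P1 chooses R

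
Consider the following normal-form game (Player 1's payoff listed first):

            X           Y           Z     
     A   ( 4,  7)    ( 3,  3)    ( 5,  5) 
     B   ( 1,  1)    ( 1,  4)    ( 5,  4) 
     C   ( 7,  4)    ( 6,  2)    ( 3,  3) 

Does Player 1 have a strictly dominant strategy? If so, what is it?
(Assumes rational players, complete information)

No strictly dominant strategy exists for Player 1

Work:
A strategy strictly dominates another if it gives a strictly higher payoff against every opponent action. Compare each pair of P1's strategies column-by-column:
  A vs B: [4 vs 1, 3 vs 1, 5 vs 5] → A does not strictly dominate B (column Z: 5 ≤ 5)
  A vs C: [4 vs 7, 3 vs 6, 5 vs 3] → A does not strictly dominate C (column X: 4 ≤ 7)
  B vs A: [1 vs 4, 1 vs 3, 5 vs 5] → B does not strictly dominate A (column X: 1 ≤ 4)
  B vs C: [1 vs 7, 1 vs 6, 5 vs 3] → B does not strictly dominate C (column X: 1 ≤ 7)
  C vs A: [7 vs 4, 6 vs 3, 3 vs 5] → C does not strictly dominate A (column Z: 3 ≤ 5)
  C vs B: [7 vs 1, 6 vs 1, 3 vs 5] → C does not strictly dominate B (column Z: 3 ≤ 5)
No single strategy strictly dominates all others → no strictly dominant strategy.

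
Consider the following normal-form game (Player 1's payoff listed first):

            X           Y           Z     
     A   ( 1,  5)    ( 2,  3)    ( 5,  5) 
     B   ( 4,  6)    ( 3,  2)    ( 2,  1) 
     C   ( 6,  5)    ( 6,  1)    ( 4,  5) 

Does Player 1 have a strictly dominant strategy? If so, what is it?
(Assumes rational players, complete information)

No strictly dominant strategy exists for Player 1

Work:
A strategy strictly dominates another if it gives a strictly higher payoff against every opponent action. Compare each pair of P1's strategies column-by-column:
  A vs B: [1 vs 4, 2 vs 3, 5 vs 2] → A does not strictly dominate B (column X: 1 ≤ 4)
  A vs C: [1 vs 6, 2 vs 6, 5 vs 4] → A does not strictly dominate C (column X: 1 ≤ 6)
  B vs A: [4 vs 1, 3 vs 2, 2 vs 5] → B does not strictly dominate A (column Z: 2 ≤ 5)
  B vs C: [4 vs 6, 3 vs 6, 2 vs 4] → B does not strictly dominate C (column X: 4 ≤ 6)
  C vs A: [6 vs 1, 6 vs 2, 4 vs 5] → C does not strictly dominate A (column Z: 4 ≤ 5)
  C vs B: [6 vs 4, 6 vs 3, 4 vs 2] → C strictly dominates B
No single strategy strictly dominates all others → no strictly dominant strategy.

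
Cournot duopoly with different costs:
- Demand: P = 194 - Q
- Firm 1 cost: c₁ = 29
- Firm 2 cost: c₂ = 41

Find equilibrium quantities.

q₁* = 59.0, q₂* = 47.0

Work:
Reaction: q₁ = (194 - 29 - q₂)/2
Reaction: q₂ = (194 - 41 - q₁)/2
Solve simultaneously:
q₁* = (194 - 2×29 + 41)/3 = 59.0
q₂* = (194 - 2×41 + 29)/3 = 47.0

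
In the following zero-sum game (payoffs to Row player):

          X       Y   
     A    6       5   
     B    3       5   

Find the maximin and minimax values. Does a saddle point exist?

Maximin = 5, Minimax = 5, Saddle: True

Work:
Row minimums: [5, 3] → maximin = 5
Column maximums: [6, 5] → minimax = 5
Saddle point exists! Game value = 5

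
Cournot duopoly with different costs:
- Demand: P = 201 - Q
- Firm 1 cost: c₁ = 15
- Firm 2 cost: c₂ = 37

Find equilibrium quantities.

q₁* = 69.33, q₂* = 47.33

Work:
Reaction: q₁ = (201 - 15 - q₂)/2
Reaction: q₂ = (201 - 37 - q₁)/2
Solve simultaneously:
q₁* = (201 - 2×15 + 37)/3 = 69.33
q₂* = (201 - 2×37 + 15)/3 = 47.33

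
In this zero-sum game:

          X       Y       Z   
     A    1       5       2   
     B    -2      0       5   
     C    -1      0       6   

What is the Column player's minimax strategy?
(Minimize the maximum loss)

Column should play X, value = 1

Work:
Column player minimizes Row's maximum payoff:
Column X: max payoff to Row = 1
Column Y: max payoff to Row = 5
Column Z: max payoff to Row = 6
Minimum is 1, achieved by column X.
Minimax strategy: X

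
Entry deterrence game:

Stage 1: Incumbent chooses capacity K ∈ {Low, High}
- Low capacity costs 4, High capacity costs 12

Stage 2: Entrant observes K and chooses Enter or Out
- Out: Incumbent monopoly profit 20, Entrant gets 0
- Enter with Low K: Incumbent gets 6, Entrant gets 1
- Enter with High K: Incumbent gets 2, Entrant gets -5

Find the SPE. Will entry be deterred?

SPE: (High, Enter|Low, Out|High); Entry deterred. Incumbent net profit = 8

Work:
After Low K: Entrant enters (1 > 0)
After High K: Entrant stays out (-5 < 0)
Incumbent: Low → 6−4=2, High → 20−12=8
Incumbent chooses High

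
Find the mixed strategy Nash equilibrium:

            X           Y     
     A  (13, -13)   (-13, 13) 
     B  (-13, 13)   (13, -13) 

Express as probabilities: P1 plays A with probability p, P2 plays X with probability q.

p = 0.5, q = 0.5

Work:
Find probabilities that make opponent indifferent:
P2 chooses q to make P1 indifferent between A and B
P1 chooses p to make P2 indifferent between X and Y
Mixed NE: P1 plays (A: 0.5, B: 0.5), P2 plays (X: 0.5, Y: 0.5)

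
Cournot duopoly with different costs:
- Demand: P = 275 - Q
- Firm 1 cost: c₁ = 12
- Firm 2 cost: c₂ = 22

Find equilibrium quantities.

q₁* = 91.0, q₂* = 81.0

Work:
Reaction: q₁ = (275 - 12 - q₂)/2
Reaction: q₂ = (275 - 22 - q₁)/2
Solve simultaneously:
q₁* = (275 - 2×12 + 22)/3 = 91.0
q₂* = (275 - 2×22 + 12)/3 = 81.0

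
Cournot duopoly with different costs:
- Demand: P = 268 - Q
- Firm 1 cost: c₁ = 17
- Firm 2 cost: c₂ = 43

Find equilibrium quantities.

q₁* = 92.33, q₂* = 66.33

Work:
Reaction: q₁ = (268 - 17 - q₂)/2
Reaction: q₂ = (268 - 43 - q₁)/2
Solve simultaneously:
q₁* = (268 - 2×17 + 43)/3 = 92.33
q₂* = (268 - 2×43 + 17)/3 = 66.33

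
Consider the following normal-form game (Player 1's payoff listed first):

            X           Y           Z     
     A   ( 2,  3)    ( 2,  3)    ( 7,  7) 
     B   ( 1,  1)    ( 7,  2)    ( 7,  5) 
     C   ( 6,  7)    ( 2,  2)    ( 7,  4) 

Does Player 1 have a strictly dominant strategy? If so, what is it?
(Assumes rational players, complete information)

No strictly dominant strategy exists for Player 1

Work:
A strategy strictly dominates another if it gives a strictly higher payoff against every opponent action. Compare each pair of P1's strategies column-by-column:
  A vs B: [2 vs 1, 2 vs 7, 7 vs 7] → A does not strictly dominate B (column Y: 2 ≤ 7)
  A vs C: [2 vs 6, 2 vs 2, 7 vs 7] → A does not strictly dominate C (column X: 2 ≤ 6)
  B vs A: [1 vs 2, 7 vs 2, 7 vs 7] → B does not strictly dominate A (column X: 1 ≤ 2)
  B vs C: [1 vs 6, 7 vs 2, 7 vs 7] → B does not strictly dominate C (column X: 1 ≤ 6)
  C vs A: [6 vs 2, 2 vs 2, 7 vs 7] → C does not strictly dominate A (column Y: 2 ≤ 2)
  C vs B: [6 vs 1, 2 vs 7, 7 vs 7] → C does not strictly dominate B (column Y: 2 ≤ 7)
No single strategy strictly dominates all others → no strictly dominant strategy.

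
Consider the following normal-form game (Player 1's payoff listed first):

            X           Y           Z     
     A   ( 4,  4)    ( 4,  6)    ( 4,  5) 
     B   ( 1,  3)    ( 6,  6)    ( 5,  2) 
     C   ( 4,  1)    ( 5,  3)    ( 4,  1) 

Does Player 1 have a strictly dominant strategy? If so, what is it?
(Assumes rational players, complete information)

No strictly dominant strategy exists for Player 1

Work:
A strategy strictly dominates another if it gives a strictly higher payoff against every opponent action. Compare each pair of P1's strategies column-by-column:
  A vs B: [4 vs 1, 4 vs 6, 4 vs 5] → A does not strictly dominate B (column Y: 4 ≤ 6)
  A vs C: [4 vs 4, 4 vs 5, 4 vs 4] → A does not strictly dominate C (column X: 4 ≤ 4)
  B vs A: [1 vs 4, 6 vs 4, 5 vs 4] → B does not strictly dominate A (column X: 1 ≤ 4)
  B vs C: [1 vs 4, 6 vs 5, 5 vs 4] → B does not strictly dominate C (column X: 1 ≤ 4)
  C vs A: [4 vs 4, 5 vs 4, 4 vs 4] → C does not strictly dominate A (column X: 4 ≤ 4)
  C vs B: [4 vs 1, 5 vs 6, 4 vs 5] → C does not strictly dominate B (column Y: 5 ≤ 6)
No single strategy strictly dominates all others → no strictly dominant strategy.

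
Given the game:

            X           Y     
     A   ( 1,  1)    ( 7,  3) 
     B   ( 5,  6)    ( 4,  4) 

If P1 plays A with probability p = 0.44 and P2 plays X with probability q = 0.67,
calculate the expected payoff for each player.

E[P1] = 3.9264, E[P2] = 3.7208

Work:
E[P1] = p·q·π₁(A,X) + p·(1-q)·π₁(A,Y) + (1-p)·q·π₁(B,X) + (1-p)·(1-q)·π₁(B,Y)
= 0.44·0.67·1 + 0.44·0.33·7 + 0.56·0.67·5 + 0.56·0.33·4
= 3.9264

E[P2] = 3.7208 (similar calculation)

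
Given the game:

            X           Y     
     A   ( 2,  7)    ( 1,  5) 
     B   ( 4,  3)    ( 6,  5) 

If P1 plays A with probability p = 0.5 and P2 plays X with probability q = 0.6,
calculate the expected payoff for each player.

E[P1] = 3.2, E[P2] = 5.0

Work:
E[P1] = p·q·π₁(A,X) + p·(1-q)·π₁(A,Y) + (1-p)·q·π₁(B,X) + (1-p)·(1-q)·π₁(B,Y)
= 0.5·0.6·2 + 0.5·0.4·1 + 0.5·0.6·4 + 0.5·0.4·6
= 3.2

E[P2] = 5.0 (similar calculation)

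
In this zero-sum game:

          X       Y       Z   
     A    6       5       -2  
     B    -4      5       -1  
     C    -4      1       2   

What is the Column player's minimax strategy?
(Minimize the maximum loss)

Column should play Z, value = 2

Work:
Column player minimizes Row's maximum payoff:
Column X: max payoff to Row = 6
Column Y: max payoff to Row = 5
Column Z: max payoff to Row = 2
Minimum is 2, achieved by column Z.
Minimax strategy: Z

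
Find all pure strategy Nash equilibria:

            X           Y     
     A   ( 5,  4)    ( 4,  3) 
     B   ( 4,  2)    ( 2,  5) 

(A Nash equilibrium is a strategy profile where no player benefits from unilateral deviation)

Nash equilibrium: (A, X)

Work:
Best responses:
  P1 vs X: payoffs [5, 4] → best response A (payoff 5)
  P1 vs Y: payoffs [4, 2] → best response A (payoff 4)
  P2 vs A: payoffs [4, 3] → best response X (payoff 4)
  P2 vs B: payoffs [2, 5] → best response Y (payoff 5)
Mutual best responses: (A,X) → Nash equilibria.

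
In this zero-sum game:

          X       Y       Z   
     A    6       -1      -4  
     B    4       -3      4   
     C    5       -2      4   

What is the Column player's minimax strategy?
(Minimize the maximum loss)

Column should play Y, value = -1

Work:
Column player minimizes Row's maximum payoff:
Column X: max payoff to Row = 6
Column Y: max payoff to Row = -1
Column Z: max payoff to Row = 4
Minimum is -1, achieved by column Y.
Minimax strategy: Y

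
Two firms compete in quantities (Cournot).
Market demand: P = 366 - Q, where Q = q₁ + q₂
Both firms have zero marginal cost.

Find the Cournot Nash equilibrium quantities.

q₁* = q₂* = 122.0; P* = 122.0

Work:
Profit: π_i = P·q_i = (a - q_i - q_j)·q_i
FOC: ∂π_i/∂q_i = a - 2q_i - q_j = 0
Reaction function: q_i = (366 - q_j)/2
Symmetry: q* = 366/3 = 122.0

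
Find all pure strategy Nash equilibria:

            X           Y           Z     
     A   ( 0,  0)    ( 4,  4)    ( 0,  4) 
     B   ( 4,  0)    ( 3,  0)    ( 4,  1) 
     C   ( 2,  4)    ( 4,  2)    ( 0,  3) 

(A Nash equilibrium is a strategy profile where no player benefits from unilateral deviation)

Nash equilibrium: (A, Y), (B, Z)

Work:
Best responses:
  P1 vs X: payoffs [0, 4, 2] → best response B (payoff 4)
  P1 vs Y: payoffs [4, 3, 4] → best response A/C (payoff 4)
  P1 vs Z: payoffs [0, 4, 0] → best response B (payoff 4)
  P2 vs A: payoffs [0, 4, 4] → best response Y/Z (payoff 4)
  P2 vs B: payoffs [0, 0, 1] → best response Z (payoff 1)
  P2 vs C: payoffs [4, 2, 3] → best response X (payoff 4)
Mutual best responses: (A,Y), (B,Z) → Nash equilibria.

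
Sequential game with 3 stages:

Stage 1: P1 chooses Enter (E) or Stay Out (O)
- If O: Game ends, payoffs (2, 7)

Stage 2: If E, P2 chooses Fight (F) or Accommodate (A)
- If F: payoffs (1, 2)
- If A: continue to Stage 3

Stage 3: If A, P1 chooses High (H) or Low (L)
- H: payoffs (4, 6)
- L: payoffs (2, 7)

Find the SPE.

SPE: (E, A, H); Outcome (4, 6)

Work:
Stage 3: P1 chooses H (4 vs 2)
Stage 2: P2: F->2, A->6 (anticipating H). Choose A
Stage 1: P1: O->2, E->4 (anticipating A, H). Choose E
SPE path: E -> A -> H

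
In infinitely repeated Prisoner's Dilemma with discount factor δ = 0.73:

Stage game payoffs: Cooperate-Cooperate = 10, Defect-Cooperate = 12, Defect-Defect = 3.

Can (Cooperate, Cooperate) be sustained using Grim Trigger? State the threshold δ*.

δ* = 0.2222; since δ = 0.73 ≥ 0.2222, cooperation can be sustained

Work:
For Grim Trigger:
Cooperate forever: 10/(1-δ)
Defect then punished: 12 + 3·δ/(1-δ)
Need: 10/(1-δ) ≥ 12 + 3·δ/(1-δ)
Solving: δ ≥ (T-R)/(T-P) = (12-10)/(12-3) = 0.2222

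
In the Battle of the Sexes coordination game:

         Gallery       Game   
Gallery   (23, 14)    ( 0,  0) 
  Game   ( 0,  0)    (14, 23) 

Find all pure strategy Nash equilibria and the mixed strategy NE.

Pure NE: (Gallery, Gallery) and (Game, Game); Mixed NE: p = 0.6216, q = 0.3784

Work:
Check pure NE:
(Gallery, Gallery): (23, 14) - no unilateral deviation beneficial
(Game, Game): (14, 23) - no unilateral deviation beneficial
Mixed NE: P1 plays Gallery with p = 0.6216, P2 plays Gallery with q = 0.3784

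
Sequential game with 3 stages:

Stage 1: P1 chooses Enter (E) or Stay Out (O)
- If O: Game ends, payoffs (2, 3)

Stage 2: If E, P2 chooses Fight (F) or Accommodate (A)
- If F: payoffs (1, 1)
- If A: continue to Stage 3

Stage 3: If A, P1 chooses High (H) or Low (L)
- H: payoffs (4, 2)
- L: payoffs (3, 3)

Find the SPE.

SPE: (E, A, H); Outcome (4, 2)

Work:
Stage 3: P1 chooses H (4 vs 3)
Stage 2: P2: F->1, A->2 (anticipating H). Choose A
Stage 1: P1: O->2, E->4 (anticipating A, H). Choose E
SPE path: E -> A -> H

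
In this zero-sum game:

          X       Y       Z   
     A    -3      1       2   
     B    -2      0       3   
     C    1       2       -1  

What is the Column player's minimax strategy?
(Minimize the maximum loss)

Column should play X, value = 1

Work:
Column player minimizes Row's maximum payoff:
Column X: max payoff to Row = 1
Column Y: max payoff to Row = 2
Column Z: max payoff to Row = 3
Minimum is 1, achieved by column X.
Minimax strategy: X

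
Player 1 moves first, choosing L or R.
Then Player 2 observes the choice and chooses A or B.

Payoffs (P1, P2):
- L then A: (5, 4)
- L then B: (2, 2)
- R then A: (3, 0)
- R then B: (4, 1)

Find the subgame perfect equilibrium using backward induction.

P1 plays L, P2 plays A after L and B after R; Payoff (5, 4)

Work:
Backward induction:
After L: P2 chooses A → P1 gets 5
After R: P2 chooses B → P1 gets 4
P1 chooses L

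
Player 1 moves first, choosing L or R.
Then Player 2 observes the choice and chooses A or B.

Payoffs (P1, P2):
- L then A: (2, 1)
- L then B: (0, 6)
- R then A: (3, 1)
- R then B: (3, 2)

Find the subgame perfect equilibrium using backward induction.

P1 plays R, P2 plays B after L and B after R; Payoff (3, 2)

Work:
Backward induction:
After L: P2 chooses B → P1 gets 0
After R: P2 chooses B → P1 gets 3
P1 chooses R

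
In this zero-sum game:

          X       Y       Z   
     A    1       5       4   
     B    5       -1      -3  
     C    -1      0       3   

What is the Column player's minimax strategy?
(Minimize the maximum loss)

Column should play Z, value = 4

Work:
Column player minimizes Row's maximum payoff:
Column X: max payoff to Row = 5
Column Y: max payoff to Row = 5
Column Z: max payoff to Row = 4
Minimum is 4, achieved by column Z.
Minimax strategy: Z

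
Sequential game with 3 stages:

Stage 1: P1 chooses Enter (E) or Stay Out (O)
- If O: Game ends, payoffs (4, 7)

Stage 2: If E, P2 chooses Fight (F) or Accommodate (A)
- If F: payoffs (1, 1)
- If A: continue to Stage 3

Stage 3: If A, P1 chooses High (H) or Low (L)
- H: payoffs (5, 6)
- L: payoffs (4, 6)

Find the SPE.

SPE: (E, A, H); Outcome (5, 6)

Work:
Stage 3: P1 chooses H (5 vs 4)
Stage 2: P2: F->1, A->6 (anticipating H). Choose A
Stage 1: P1: O->4, E->5 (anticipating A, H). Choose E
SPE path: E -> A -> H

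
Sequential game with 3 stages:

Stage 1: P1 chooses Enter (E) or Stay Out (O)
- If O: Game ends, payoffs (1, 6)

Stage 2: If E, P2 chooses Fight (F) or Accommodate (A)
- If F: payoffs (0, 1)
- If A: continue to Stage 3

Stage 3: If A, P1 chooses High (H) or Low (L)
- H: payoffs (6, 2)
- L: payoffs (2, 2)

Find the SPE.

SPE: (E, A, H); Outcome (6, 2)

Work:
Stage 3: P1 chooses H (6 vs 2)
Stage 2: P2: F->1, A->2 (anticipating H). Choose A
Stage 1: P1: O->1, E->6 (anticipating A, H). Choose E
SPE path: E -> A -> H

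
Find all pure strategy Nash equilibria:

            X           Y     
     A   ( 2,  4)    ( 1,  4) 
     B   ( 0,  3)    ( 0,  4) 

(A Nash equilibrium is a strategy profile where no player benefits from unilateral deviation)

Nash equilibrium: (A, X), (A, Y)

Work:
Best responses:
  P1 vs X: payoffs [2, 0] → best response A (payoff 2)
  P1 vs Y: payoffs [1, 0] → best response A (payoff 1)
  P2 vs A: payoffs [4, 4] → best response X/Y (payoff 4)
  P2 vs B: payoffs [3, 4] → best response Y (payoff 4)
Mutual best responses: (A,X), (A,Y) → Nash equilibria.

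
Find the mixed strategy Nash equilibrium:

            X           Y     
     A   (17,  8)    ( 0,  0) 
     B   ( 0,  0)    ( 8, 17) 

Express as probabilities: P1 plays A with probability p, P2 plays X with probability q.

p = 0.68, q = 0.32

Work:
Find probabilities that make opponent indifferent:
P2 chooses q to make P1 indifferent between A and B
P1 chooses p to make P2 indifferent between X and Y
Mixed NE: P1 plays (A: 0.68, B: 0.32), P2 plays (X: 0.32, Y: 0.68)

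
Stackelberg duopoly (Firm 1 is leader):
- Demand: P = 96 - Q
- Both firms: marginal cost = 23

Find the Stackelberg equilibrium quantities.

q₁* (leader) = 36.5, q₂* (follower) = 18.25

Work:
Follower's reaction: q₂ = (a - c - q₁)/2
Leader substitutes: π₁ = q₁·(a - q₁ - (a-c-q₁)/2 - c)
FOC: q₁* = (96 - 23)/2 = 36.50
Then: q₂* = (96 - 23 - 36.5)/2 = 18.25
Leader has first-mover advantage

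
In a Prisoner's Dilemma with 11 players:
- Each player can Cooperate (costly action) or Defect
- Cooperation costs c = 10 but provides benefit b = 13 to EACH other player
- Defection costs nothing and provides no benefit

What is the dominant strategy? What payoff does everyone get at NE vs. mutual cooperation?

Dominant: Defect; NE payoff = 0; Coop payoff = 120

Work:
Defect dominates (saves cost c = 10, benefit to others is external)
NE: All defect → everyone gets 0
If all cooperate: each receives (10)×13 - 10 = 120
Social dilemma: 120 > 0 but NE gives 0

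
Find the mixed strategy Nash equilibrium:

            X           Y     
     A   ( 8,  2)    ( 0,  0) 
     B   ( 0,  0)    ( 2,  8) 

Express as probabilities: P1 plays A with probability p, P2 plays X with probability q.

p = 0.8, q = 0.2

Work:
Find probabilities that make opponent indifferent:
P2 chooses q to make P1 indifferent between A and B
P1 chooses p to make P2 indifferent between X and Y
Mixed NE: P1 plays (A: 0.8, B: 0.2), P2 plays (X: 0.2, Y: 0.8)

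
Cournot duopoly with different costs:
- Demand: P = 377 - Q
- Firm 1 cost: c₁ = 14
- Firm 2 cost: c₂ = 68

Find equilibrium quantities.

q₁* = 139.0, q₂* = 85.0

Work:
Reaction: q₁ = (377 - 14 - q₂)/2
Reaction: q₂ = (377 - 68 - q₁)/2
Solve simultaneously:
q₁* = (377 - 2×14 + 68)/3 = 139.0
q₂* = (377 - 2×68 + 14)/3 = 85.0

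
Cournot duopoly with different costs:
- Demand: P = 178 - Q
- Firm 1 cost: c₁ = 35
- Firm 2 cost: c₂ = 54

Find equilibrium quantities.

q₁* = 54.0, q₂* = 35.0

Work:
Reaction: q₁ = (178 - 35 - q₂)/2
Reaction: q₂ = (178 - 54 - q₁)/2
Solve simultaneously:
q₁* = (178 - 2×35 + 54)/3 = 54.0
q₂* = (178 - 2×54 + 35)/3 = 35.0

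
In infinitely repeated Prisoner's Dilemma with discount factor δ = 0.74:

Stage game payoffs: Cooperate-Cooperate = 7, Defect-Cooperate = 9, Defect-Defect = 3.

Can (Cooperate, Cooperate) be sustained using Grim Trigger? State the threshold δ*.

δ* = 0.3333; since δ = 0.74 ≥ 0.3333, cooperation can be sustained

Work:
For Grim Trigger:
Cooperate forever: 7/(1-δ)
Defect then punished: 9 + 3·δ/(1-δ)
Need: 7/(1-δ) ≥ 9 + 3·δ/(1-δ)
Solving: δ ≥ (T-R)/(T-P) = (9-7)/(9-3) = 0.3333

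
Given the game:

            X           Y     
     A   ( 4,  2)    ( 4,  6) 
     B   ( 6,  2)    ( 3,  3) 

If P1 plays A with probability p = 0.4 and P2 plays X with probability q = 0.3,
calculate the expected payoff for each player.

E[P1] = 3.94, E[P2] = 3.54

Work:
E[P1] = p·q·π₁(A,X) + p·(1-q)·π₁(A,Y) + (1-p)·q·π₁(B,X) + (1-p)·(1-q)·π₁(B,Y)
= 0.4·0.3·4 + 0.4·0.7·4 + 0.6·0.3·6 + 0.6·0.7·3
= 3.94

E[P2] = 3.54 (similar calculation)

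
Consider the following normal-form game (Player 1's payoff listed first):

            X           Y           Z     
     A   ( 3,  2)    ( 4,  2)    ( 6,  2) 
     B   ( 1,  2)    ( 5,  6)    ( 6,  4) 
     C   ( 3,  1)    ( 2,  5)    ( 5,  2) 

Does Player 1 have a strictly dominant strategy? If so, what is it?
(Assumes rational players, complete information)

No strictly dominant strategy exists for Player 1

Work:
A strategy strictly dominates another if it gives a strictly higher payoff against every opponent action. Compare each pair of P1's strategies column-by-column:
  A vs B: [3 vs 1, 4 vs 5, 6 vs 6] → A does not strictly dominate B (column Y: 4 ≤ 5)
  A vs C: [3 vs 3, 4 vs 2, 6 vs 5] → A does not strictly dominate C (column X: 3 ≤ 3)
  B vs A: [1 vs 3, 5 vs 4, 6 vs 6] → B does not strictly dominate A (column X: 1 ≤ 3)
  B vs C: [1 vs 3, 5 vs 2, 6 vs 5] → B does not strictly dominate C (column X: 1 ≤ 3)
  C vs A: [3 vs 3, 2 vs 4, 5 vs 6] → C does not strictly dominate A (column X: 3 ≤ 3)
  C vs B: [3 vs 1, 2 vs 5, 5 vs 6] → C does not strictly dominate B (column Y: 2 ≤ 5)
No single strategy strictly dominates all others → no strictly dominant strategy.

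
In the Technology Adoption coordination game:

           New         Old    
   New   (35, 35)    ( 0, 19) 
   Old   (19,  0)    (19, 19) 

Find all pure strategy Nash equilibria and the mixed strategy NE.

Pure NE: (New, New) and (Old, Old); Mixed NE: p = 0.5429, q = 0.5429

Work:
Check pure NE:
(New, New): (35, 35) - no unilateral deviation beneficial
(Old, Old): (19, 19) - no unilateral deviation beneficial
Mixed NE: P1 plays New with p = 0.5429, P2 plays New with q = 0.5429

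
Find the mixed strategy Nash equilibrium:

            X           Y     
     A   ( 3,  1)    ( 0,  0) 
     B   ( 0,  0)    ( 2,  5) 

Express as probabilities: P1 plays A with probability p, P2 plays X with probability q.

p = 0.8333, q = 0.4

Work:
Find probabilities that make opponent indifferent:
P2 chooses q to make P1 indifferent between A and B
P1 chooses p to make P2 indifferent between X and Y
Mixed NE: P1 plays (A: 0.8333, B: 0.1667), P2 plays (X: 0.4, Y: 0.6)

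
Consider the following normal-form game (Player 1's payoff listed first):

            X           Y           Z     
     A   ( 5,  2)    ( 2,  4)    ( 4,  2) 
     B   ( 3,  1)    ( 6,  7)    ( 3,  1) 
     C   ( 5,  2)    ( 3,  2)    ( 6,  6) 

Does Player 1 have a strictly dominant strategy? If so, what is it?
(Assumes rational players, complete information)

No strictly dominant strategy exists for Player 1

Work:
A strategy strictly dominates another if it gives a strictly higher payoff against every opponent action. Compare each pair of P1's strategies column-by-column:
  A vs B: [5 vs 3, 2 vs 6, 4 vs 3] → A does not strictly dominate B (column Y: 2 ≤ 6)
  A vs C: [5 vs 5, 2 vs 3, 4 vs 6] → A does not strictly dominate C (column X: 5 ≤ 5)
  B vs A: [3 vs 5, 6 vs 2, 3 vs 4] → B does not strictly dominate A (column X: 3 ≤ 5)
  B vs C: [3 vs 5, 6 vs 3, 3 vs 6] → B does not strictly dominate C (column X: 3 ≤ 5)
  C vs A: [5 vs 5, 3 vs 2, 6 vs 4] → C does not strictly dominate A (column X: 5 ≤ 5)
  C vs B: [5 vs 3, 3 vs 6, 6 vs 3] → C does not strictly dominate B (column Y: 3 ≤ 6)
No single strategy strictly dominates all others → no strictly dominant strategy.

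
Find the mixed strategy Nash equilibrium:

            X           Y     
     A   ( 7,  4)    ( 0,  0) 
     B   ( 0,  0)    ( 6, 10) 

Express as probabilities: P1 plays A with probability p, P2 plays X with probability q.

p = 0.7143, q = 0.4615

Work:
Find probabilities that make opponent indifferent:
P2 chooses q to make P1 indifferent between A and B
P1 chooses p to make P2 indifferent between X and Y
Mixed NE: P1 plays (A: 0.7143, B: 0.2857), P2 plays (X: 0.4615, Y: 0.5385)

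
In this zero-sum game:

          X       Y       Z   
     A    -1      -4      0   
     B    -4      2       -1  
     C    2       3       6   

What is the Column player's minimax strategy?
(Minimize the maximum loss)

Column should play X, value = 2

Work:
Column player minimizes Row's maximum payoff:
Column X: max payoff to Row = 2
Column Y: max payoff to Row = 3
Column Z: max payoff to Row = 6
Minimum is 2, achieved by column X.
Minimax strategy: X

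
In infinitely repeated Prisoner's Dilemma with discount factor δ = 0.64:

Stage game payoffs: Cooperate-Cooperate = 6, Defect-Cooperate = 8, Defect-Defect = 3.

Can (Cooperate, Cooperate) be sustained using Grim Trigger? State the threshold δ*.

δ* = 0.4; since δ = 0.64 ≥ 0.4, cooperation can be sustained

Work:
For Grim Trigger:
Cooperate forever: 6/(1-δ)
Defect then punished: 8 + 3·δ/(1-δ)
Need: 6/(1-δ) ≥ 8 + 3·δ/(1-δ)
Solving: δ ≥ (T-R)/(T-P) = (8-6)/(8-3) = 0.4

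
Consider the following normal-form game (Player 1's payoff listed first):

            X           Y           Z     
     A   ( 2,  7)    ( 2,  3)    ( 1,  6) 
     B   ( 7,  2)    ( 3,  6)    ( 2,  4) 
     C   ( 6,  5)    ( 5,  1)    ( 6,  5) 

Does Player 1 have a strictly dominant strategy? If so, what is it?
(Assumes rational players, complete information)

No strictly dominant strategy exists for Player 1

Work:
A strategy strictly dominates another if it gives a strictly higher payoff against every opponent action. Compare each pair of P1's strategies column-by-column:
  A vs B: [2 vs 7, 2 vs 3, 1 vs 2] → A does not strictly dominate B (column X: 2 ≤ 7)
  A vs C: [2 vs 6, 2 vs 5, 1 vs 6] → A does not strictly dominate C (column X: 2 ≤ 6)
  B vs A: [7 vs 2, 3 vs 2, 2 vs 1] → B strictly dominates A
  B vs C: [7 vs 6, 3 vs 5, 2 vs 6] → B does not strictly dominate C (column Y: 3 ≤ 5)
  C vs A: [6 vs 2, 5 vs 2, 6 vs 1] → C strictly dominates A
  C vs B: [6 vs 7, 5 vs 3, 6 vs 2] → C does not strictly dominate B (column X: 6 ≤ 7)
No single strategy strictly dominates all others → no strictly dominant strategy.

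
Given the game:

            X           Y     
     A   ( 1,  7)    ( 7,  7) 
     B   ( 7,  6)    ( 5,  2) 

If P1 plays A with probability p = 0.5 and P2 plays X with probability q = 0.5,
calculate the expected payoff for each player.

E[P1] = 5.0, E[P2] = 5.5

Work:
E[P1] = p·q·π₁(A,X) + p·(1-q)·π₁(A,Y) + (1-p)·q·π₁(B,X) + (1-p)·(1-q)·π₁(B,Y)
= 0.5·0.5·1 + 0.5·0.5·7 + 0.5·0.5·7 + 0.5·0.5·5
= 5.0

E[P2] = 5.5 (similar calculation)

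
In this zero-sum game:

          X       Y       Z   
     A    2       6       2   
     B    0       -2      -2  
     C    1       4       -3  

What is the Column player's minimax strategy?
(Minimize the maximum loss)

Column should play X or Z (all achieve the minimum), value = 2

Work:
Column player minimizes Row's maximum payoff:
Column X: max payoff to Row = 2
Column Y: max payoff to Row = 6
Column Z: max payoff to Row = 2
Minimum is 2, achieved by columns X, Z (tied).
Each of X or Z is a minimax strategy.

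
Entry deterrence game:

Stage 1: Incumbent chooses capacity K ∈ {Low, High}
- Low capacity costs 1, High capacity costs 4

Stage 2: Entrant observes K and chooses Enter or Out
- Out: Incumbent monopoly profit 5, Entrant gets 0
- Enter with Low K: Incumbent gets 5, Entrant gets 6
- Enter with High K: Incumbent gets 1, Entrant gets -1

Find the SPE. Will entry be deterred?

SPE: (Low, Enter|Low, Out|High); Entry not deterred. Incumbent net profit = 4, Entrant gets 6

Work:
After Low K: Entrant enters (6 > 0)
After High K: Entrant stays out (-1 < 0)
Incumbent: Low → 5−1=4, High → 5−4=1
Incumbent chooses Low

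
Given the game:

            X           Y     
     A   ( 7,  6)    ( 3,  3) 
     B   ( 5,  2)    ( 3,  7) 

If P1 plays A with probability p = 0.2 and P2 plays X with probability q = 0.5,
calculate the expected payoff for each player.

E[P1] = 4.2, E[P2] = 4.5

Work:
E[P1] = p·q·π₁(A,X) + p·(1-q)·π₁(A,Y) + (1-p)·q·π₁(B,X) + (1-p)·(1-q)·π₁(B,Y)
= 0.2·0.5·7 + 0.2·0.5·3 + 0.8·0.5·5 + 0.8·0.5·3
= 4.2

E[P2] = 4.5 (similar calculation)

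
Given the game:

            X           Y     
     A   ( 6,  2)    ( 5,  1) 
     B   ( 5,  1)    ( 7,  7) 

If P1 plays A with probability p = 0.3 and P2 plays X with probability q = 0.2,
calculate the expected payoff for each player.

E[P1] = 6.18, E[P2] = 4.42

Work:
E[P1] = p·q·π₁(A,X) + p·(1-q)·π₁(A,Y) + (1-p)·q·π₁(B,X) + (1-p)·(1-q)·π₁(B,Y)
= 0.3·0.2·6 + 0.3·0.8·5 + 0.7·0.2·5 + 0.7·0.8·7
= 6.18

E[P2] = 4.42 (similar calculation)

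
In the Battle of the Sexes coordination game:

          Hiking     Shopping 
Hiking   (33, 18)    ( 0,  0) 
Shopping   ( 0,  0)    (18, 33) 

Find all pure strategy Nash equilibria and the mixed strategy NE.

Pure NE: (Hiking, Hiking) and (Shopping, Shopping); Mixed NE: p = 0.6471, q = 0.3529

Work:
Check pure NE:
(Hiking, Hiking): (33, 18) - no unilateral deviation beneficial
(Shopping, Shopping): (18, 33) - no unilateral deviation beneficial
Mixed NE: P1 plays Hiking with p = 0.6471, P2 plays Hiking with q = 0.3529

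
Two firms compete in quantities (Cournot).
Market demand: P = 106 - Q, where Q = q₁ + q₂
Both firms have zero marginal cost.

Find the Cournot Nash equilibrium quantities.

q₁* = q₂* = 35.33; P* = 35.33

Work:
Profit: π_i = P·q_i = (a - q_i - q_j)·q_i
FOC: ∂π_i/∂q_i = a - 2q_i - q_j = 0
Reaction function: q_i = (106 - q_j)/2
Symmetry: q* = 106/3 = 35.33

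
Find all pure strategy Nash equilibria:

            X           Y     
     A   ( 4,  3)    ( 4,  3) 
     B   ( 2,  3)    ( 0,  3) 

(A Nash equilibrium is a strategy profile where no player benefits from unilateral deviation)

Nash equilibrium: (A, X), (A, Y)

Work:
Best responses:
  P1 vs X: payoffs [4, 2] → best response A (payoff 4)
  P1 vs Y: payoffs [4, 0] → best response A (payoff 4)
  P2 vs A: payoffs [3, 3] → best response X/Y (payoff 3)
  P2 vs B: payoffs [3, 3] → best response X/Y (payoff 3)
Mutual best responses: (A,X), (A,Y) → Nash equilibria.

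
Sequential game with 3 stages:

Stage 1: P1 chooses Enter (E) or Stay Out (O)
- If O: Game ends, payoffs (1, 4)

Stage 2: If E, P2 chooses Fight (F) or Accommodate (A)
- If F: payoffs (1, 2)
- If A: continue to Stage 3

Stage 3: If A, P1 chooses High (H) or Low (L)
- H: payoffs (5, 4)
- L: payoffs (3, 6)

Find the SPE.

SPE: (E, A, H); Outcome (5, 4)

Work:
Stage 3: P1 chooses H (5 vs 3)
Stage 2: P2: F->2, A->4 (anticipating H). Choose A
Stage 1: P1: O->1, E->5 (anticipating A, H). Choose E
SPE path: E -> A -> H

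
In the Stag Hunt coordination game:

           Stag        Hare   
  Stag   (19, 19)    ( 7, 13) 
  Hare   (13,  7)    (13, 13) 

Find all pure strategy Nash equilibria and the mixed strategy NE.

Pure NE: (Stag, Stag) and (Hare, Hare); Mixed NE: p = 0.5, q = 0.5

Work:
Check pure NE:
(Stag, Stag): (19, 19) - no unilateral deviation beneficial
(Hare, Hare): (13, 13) - no unilateral deviation beneficial
Mixed NE: P1 plays Stag with p = 0.5, P2 plays Stag with q = 0.5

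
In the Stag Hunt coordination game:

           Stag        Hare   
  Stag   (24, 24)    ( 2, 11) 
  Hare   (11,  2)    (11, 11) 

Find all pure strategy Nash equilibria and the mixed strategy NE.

Pure NE: (Stag, Stag) and (Hare, Hare); Mixed NE: p = 0.4091, q = 0.4091

Work:
Check pure NE:
(Stag, Stag): (24, 24) - no unilateral deviation beneficial
(Hare, Hare): (11, 11) - no unilateral deviation beneficial
Mixed NE: P1 plays Stag with p = 0.4091, P2 plays Stag with q = 0.4091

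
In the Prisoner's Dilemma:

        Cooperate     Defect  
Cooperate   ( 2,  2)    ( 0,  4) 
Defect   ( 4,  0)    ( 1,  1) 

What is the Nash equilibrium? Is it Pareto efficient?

(Defect, Defect) is NE; not Pareto efficient

Work:
Defect dominates Cooperate for both players:
If P2 cooperates: Defect (4) > Cooperate (2)
If P2 defects: Defect (1) > Cooperate (0)
NE: (Defect, Defect) with payoff (1, 1)
But (Cooperate, Cooperate) = (2, 2) Pareto dominates (1, 1)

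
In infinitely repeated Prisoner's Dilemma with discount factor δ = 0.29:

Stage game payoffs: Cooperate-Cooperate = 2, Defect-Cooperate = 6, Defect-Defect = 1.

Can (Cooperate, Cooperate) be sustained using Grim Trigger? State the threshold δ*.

δ* = 0.8; since δ = 0.29 < 0.8, cooperation cannot be sustained

Work:
For Grim Trigger:
Cooperate forever: 2/(1-δ)
Defect then punished: 6 + 1·δ/(1-δ)
Need: 2/(1-δ) ≥ 6 + 1·δ/(1-δ)
Solving: δ ≥ (T-R)/(T-P) = (6-2)/(6-1) = 0.8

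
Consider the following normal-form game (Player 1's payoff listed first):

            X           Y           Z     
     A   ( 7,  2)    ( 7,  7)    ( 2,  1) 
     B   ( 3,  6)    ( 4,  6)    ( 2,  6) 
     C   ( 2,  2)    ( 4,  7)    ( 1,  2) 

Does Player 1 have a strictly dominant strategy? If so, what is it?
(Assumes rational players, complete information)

No strictly dominant strategy exists for Player 1

Work:
A strategy strictly dominates another if it gives a strictly higher payoff against every opponent action. Compare each pair of P1's strategies column-by-column:
  A vs B: [7 vs 3, 7 vs 4, 2 vs 2] → A does not strictly dominate B (column Z: 2 ≤ 2)
  A vs C: [7 vs 2, 7 vs 4, 2 vs 1] → A strictly dominates C
  B vs A: [3 vs 7, 4 vs 7, 2 vs 2] → B does not strictly dominate A (column X: 3 ≤ 7)
  B vs C: [3 vs 2, 4 vs 4, 2 vs 1] → B does not strictly dominate C (column Y: 4 ≤ 4)
  C vs A: [2 vs 7, 4 vs 7, 1 vs 2] → C does not strictly dominate A (column X: 2 ≤ 7)
  C vs B: [2 vs 3, 4 vs 4, 1 vs 2] → C does not strictly dominate B (column X: 2 ≤ 3)
No single strategy strictly dominates all others → no strictly dominant strategy.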